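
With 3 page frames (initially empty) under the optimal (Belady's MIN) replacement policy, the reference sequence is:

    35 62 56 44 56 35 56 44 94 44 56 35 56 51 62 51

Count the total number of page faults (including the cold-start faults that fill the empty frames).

8

35: miss, frames [35]
62: miss, frames [35, 62]
56: miss, frames [35, 62, 56]
44: miss, evict 62, frames [35, 56, 44]
56: hit
35: hit
56: hit
44: hit
94: miss, evict 35, frames [56, 44, 94]
44: hit
56: hit
35: miss, evict 94, frames [56, 44, 35]
56: hit
51: miss, evict 35, frames [56, 44, 51]
62: miss, evict 44, frames [56, 51, 62]
51: hit
Page faults: 8.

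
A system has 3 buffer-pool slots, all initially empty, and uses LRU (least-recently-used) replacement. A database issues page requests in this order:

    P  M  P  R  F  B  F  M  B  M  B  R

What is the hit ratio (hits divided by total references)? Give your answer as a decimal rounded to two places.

P -> miss, frames {P}
M -> miss, frames {P,M}
P -> hit
R -> miss, frames {M,P,R}
F -> miss, evict M, frames {P,R,F}
B -> miss, evict P, frames {R,F,B}
F -> hit
M -> miss, evict R, frames {B,F,M}
B -> hit
M -> hit
B -> hit
R -> miss, evict F, frames {M,B,R}
Hits: 5 of 12 references → 5/12 = 0.4167.

0.42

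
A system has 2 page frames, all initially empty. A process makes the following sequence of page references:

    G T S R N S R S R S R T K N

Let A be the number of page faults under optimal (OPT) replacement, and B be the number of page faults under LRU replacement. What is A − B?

-1

Under OPT: F F F F F . F . . . . F F F → 9 faults.
Under LRU: F F F F F F F . . . . F F F → 10 faults.
A − B = 9 − 10 = -1.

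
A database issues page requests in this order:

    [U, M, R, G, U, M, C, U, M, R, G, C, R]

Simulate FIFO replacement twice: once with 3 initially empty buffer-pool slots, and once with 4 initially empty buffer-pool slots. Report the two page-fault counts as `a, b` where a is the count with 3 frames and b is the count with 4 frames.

3 frames: F F F F F F F . . F F . . → 9 faults.
4 frames: F F F F . . F F F F F F . → 10 faults.
10 > 9: adding a frame increased faults — Belady's anomaly.

9, 10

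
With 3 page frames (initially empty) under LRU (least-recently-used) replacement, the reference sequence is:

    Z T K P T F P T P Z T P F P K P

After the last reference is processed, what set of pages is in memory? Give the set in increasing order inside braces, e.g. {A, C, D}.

{F, K, P}

Z: miss, frames {Z}
T: miss, frames {Z,T}
K: miss, frames {Z,T,K}
P: miss, evict Z, frames {T,K,P}
T: hit
F: miss, evict K, frames {P,T,F}
P: hit
T: hit
P: hit
Z: miss, evict F, frames {T,P,Z}
T: hit
P: hit
F: miss, evict Z, frames {T,P,F}
P: hit
K: miss, evict T, frames {F,P,K}
P: hit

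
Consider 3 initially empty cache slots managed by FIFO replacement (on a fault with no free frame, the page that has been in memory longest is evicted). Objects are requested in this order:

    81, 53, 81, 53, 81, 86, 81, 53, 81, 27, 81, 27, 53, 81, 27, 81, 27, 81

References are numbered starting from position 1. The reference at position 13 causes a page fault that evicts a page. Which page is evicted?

pos 1: 81: fault, frames (81)
pos 2: 53: fault, frames (81 53)
pos 3: 81: hit
pos 4: 53: hit
pos 5: 81: hit
pos 6: 86: fault, frames (81 53 86)
pos 7: 81: hit
pos 8: 53: hit
pos 9: 81: hit
pos 10: 27: fault, evict 81, frames (53 86 27)
pos 11: 81: fault, evict 53, frames (86 27 81)
pos 12: 27: hit
pos 13: 53: fault, evict 86, frames (27 81 53)
At position 13, page 86 is evicted.

86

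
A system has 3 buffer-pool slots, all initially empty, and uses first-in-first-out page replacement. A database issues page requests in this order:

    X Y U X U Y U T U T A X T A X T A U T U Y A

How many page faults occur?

10

X: fault, frames {X}
Y: fault, frames {X,Y}
U: fault, frames {X,Y,U}
X: hit
U: hit
Y: hit
U: hit
T: fault, evict X, frames {Y,U,T}
U: hit
T: hit
A: fault, evict Y, frames {U,T,A}
X: fault, evict U, frames {T,A,X}
T: hit
A: hit
X: hit
T: hit
A: hit
U: fault, evict T, frames {A,X,U}
T: fault, evict A, frames {X,U,T}
U: hit
Y: fault, evict X, frames {U,T,Y}
A: fault, evict U, frames {T,Y,A}
Page faults: 10.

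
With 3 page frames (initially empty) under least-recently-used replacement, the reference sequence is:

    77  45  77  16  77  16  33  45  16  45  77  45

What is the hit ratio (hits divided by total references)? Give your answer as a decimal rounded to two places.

0.50

77 -> miss, frames (77)
45 -> miss, frames (77 45)
77 -> hit
16 -> miss, frames (45 77 16)
77 -> hit
16 -> hit
33 -> miss, evict 45, frames (77 16 33)
45 -> miss, evict 77, frames (16 33 45)
16 -> hit
45 -> hit
77 -> miss, evict 33, frames (16 45 77)
45 -> hit
Hits: 6 of 12 references → 6/12 = 0.5000.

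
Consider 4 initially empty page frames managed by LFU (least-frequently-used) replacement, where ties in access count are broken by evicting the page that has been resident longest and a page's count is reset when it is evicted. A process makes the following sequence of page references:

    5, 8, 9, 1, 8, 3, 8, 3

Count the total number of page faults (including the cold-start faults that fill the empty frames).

5 -> miss, frames (5)
8 -> miss, frames (5 8)
9 -> miss, frames (5 8 9)
1 -> miss, frames (5 8 9 1)
8 -> hit
3 -> miss, evict 5, frames (8 9 1 3)
8 -> hit
3 -> hit
Page faults: 5.

5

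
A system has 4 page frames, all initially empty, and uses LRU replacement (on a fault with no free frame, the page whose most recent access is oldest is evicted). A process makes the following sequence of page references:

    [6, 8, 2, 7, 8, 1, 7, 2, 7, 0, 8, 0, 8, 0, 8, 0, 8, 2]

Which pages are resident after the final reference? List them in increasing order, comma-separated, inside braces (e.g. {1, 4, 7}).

{0, 2, 7, 8}

6: fault, frames [6]
8: fault, frames [6, 8]
2: fault, frames [6, 8, 2]
7: fault, frames [6, 8, 2, 7]
8: hit
1: fault, evict 6, frames [2, 7, 8, 1]
7: hit
2: hit
7: hit
0: fault, evict 8, frames [1, 2, 7, 0]
8: fault, evict 1, frames [2, 7, 0, 8]
0: hit
8: hit
0: hit
8: hit
0: hit
8: hit
2: hit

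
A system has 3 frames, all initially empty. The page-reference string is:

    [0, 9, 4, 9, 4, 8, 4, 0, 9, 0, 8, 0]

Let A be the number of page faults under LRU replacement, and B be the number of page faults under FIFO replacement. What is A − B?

1

Under LRU: F F F . . F . F F . F . → 7 faults.
Under FIFO: F F F . . F . F F . . . → 6 faults.
A − B = 7 − 6 = 1.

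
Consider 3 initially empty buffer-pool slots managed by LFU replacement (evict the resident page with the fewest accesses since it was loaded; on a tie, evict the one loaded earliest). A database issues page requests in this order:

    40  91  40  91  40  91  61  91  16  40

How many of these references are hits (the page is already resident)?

6

40 → miss, frames (40)
91 → miss, frames (40 91)
40 → hit
91 → hit
40 → hit
91 → hit
61 → miss, frames (40 91 61)
91 → hit
16 → miss, evict 61, frames (40 91 16)
40 → hit
Hits: 6.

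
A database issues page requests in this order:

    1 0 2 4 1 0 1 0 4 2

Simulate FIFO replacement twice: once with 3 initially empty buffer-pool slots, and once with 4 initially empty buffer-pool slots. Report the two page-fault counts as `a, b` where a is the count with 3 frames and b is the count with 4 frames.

3 frames: F F F F F F . . . F → 7 faults.
4 frames: F F F F . . . . . . → 4 faults.
4 < 7: adding a frame reduced faults, as is typical.

7, 4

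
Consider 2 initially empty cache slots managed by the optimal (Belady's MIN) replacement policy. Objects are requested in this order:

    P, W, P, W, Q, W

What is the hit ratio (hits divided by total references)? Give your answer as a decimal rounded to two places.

0.50

P -> fault, frames (P)
W -> fault, frames (P W)
P -> hit
W -> hit
Q -> fault, evict P, frames (W Q)
W -> hit
Hits: 3 of 6 references → 3/6 = 0.5000.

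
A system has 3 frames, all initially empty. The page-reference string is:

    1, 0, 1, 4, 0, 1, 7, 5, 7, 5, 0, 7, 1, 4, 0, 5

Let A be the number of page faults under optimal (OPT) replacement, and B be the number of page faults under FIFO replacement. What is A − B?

Under OPT: F F . F . . F F . . . . F F . . → 7 faults.
Under FIFO: F F . F . . F F . . F . F F . F → 9 faults.
A − B = 7 − 9 = -2.

-2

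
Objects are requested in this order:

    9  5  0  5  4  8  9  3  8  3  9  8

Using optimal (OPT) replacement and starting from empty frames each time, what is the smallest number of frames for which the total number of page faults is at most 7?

3

f=1: 12 faults
f=2: 8 faults
f=3: 6 faults
f=4: 6 faults
f=5: 6 faults
f=6: 6 faults
Smallest f with faults ≤ 7 is 3.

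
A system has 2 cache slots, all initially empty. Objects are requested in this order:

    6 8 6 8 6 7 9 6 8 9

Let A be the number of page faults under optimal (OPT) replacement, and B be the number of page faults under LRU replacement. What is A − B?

Under OPT: F F . . . F F . F . → 5 faults.
Under LRU: F F . . . F F F F F → 7 faults.
A − B = 5 − 7 = -2.

-2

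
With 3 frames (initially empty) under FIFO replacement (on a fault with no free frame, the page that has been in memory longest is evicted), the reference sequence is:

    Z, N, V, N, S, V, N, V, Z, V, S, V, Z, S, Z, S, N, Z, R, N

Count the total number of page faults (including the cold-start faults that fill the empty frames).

Z → fault, frames {Z}
N → fault, frames {Z,N}
V → fault, frames {Z,N,V}
N → hit
S → fault, evict Z, frames {N,V,S}
V → hit
N → hit
V → hit
Z → fault, evict N, frames {V,S,Z}
V → hit
S → hit
V → hit
Z → hit
S → hit
Z → hit
S → hit
N → fault, evict V, frames {S,Z,N}
Z → hit
R → fault, evict S, frames {Z,N,R}
N → hit
Page faults: 7.

7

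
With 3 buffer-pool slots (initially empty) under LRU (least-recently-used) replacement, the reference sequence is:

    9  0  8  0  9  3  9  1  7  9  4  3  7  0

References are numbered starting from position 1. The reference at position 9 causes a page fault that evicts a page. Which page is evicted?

pos 1: 9: fault, frames {9}
pos 2: 0: fault, frames {9,0}
pos 3: 8: fault, frames {9,0,8}
pos 4: 0: hit
pos 5: 9: hit
pos 6: 3: fault, evict 8, frames {0,9,3}
pos 7: 9: hit
pos 8: 1: fault, evict 0, frames {3,9,1}
pos 9: 7: fault, evict 3, frames {9,1,7}
At position 9, page 3 is evicted.

3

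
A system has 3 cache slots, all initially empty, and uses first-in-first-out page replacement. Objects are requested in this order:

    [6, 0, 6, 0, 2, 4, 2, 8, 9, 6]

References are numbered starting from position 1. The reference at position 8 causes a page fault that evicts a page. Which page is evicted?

pos 1: 6 -> miss, frames {6}
pos 2: 0 -> miss, frames {6,0}
pos 3: 6 -> hit
pos 4: 0 -> hit
pos 5: 2 -> miss, frames {6,0,2}
pos 6: 4 -> miss, evict 6, frames {0,2,4}
pos 7: 2 -> hit
pos 8: 8 -> miss, evict 0, frames {2,4,8}
At position 8, page 0 is evicted.

0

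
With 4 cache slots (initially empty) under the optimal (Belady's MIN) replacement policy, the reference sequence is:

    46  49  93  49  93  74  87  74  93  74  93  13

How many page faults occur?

46: miss, frames [46]
49: miss, frames [46, 49]
93: miss, frames [46, 49, 93]
49: hit
93: hit
74: miss, frames [46, 49, 93, 74]
87: miss, evict 49, frames [46, 93, 74, 87]
74: hit
93: hit
74: hit
93: hit
13: miss, evict 87, frames [46, 93, 74, 13]
Page faults: 6.

6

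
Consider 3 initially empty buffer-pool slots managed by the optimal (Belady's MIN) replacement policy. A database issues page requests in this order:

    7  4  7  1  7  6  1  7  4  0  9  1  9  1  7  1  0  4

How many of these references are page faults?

7: fault, frames (7)
4: fault, frames (7 4)
7: hit
1: fault, frames (7 4 1)
7: hit
6: fault, evict 4, frames (7 1 6)
1: hit
7: hit
4: fault, evict 6, frames (7 1 4)
0: fault, evict 4, frames (7 1 0)
9: fault, evict 0, frames (7 1 9)
1: hit
9: hit
1: hit
7: hit
1: hit
0: fault, evict 9, frames (7 1 0)
4: fault, evict 0, frames (7 1 4)
Page faults: 9.

9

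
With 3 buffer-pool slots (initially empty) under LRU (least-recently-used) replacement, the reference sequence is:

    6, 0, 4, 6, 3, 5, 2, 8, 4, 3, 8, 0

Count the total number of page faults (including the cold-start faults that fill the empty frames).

6 → fault, frames [6]
0 → fault, frames [6, 0]
4 → fault, frames [6, 0, 4]
6 → hit
3 → fault, evict 0, frames [4, 6, 3]
5 → fault, evict 4, frames [6, 3, 5]
2 → fault, evict 6, frames [3, 5, 2]
8 → fault, evict 3, frames [5, 2, 8]
4 → fault, evict 5, frames [2, 8, 4]
3 → fault, evict 2, frames [8, 4, 3]
8 → hit
0 → fault, evict 4, frames [3, 8, 0]
Page faults: 10.

10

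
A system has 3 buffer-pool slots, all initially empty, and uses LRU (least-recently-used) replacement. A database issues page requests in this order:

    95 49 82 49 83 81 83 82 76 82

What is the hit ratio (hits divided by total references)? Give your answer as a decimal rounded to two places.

95 → miss, frames {95}
49 → miss, frames {95,49}
82 → miss, frames {95,49,82}
49 → hit
83 → miss, evict 95, frames {82,49,83}
81 → miss, evict 82, frames {49,83,81}
83 → hit
82 → miss, evict 49, frames {81,83,82}
76 → miss, evict 81, frames {83,82,76}
82 → hit
Hits: 3 of 10 references → 3/10 = 0.3000.

0.30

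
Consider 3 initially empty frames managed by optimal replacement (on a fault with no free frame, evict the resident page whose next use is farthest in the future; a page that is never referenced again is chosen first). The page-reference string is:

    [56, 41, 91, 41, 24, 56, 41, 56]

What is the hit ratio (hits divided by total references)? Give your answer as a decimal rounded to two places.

0.50

56: fault, frames [56]
41: fault, frames [56, 41]
91: fault, frames [56, 41, 91]
41: hit
24: fault, evict 91, frames [56, 41, 24]
56: hit
41: hit
56: hit
Hits: 4 of 8 references → 4/8 = 0.5000.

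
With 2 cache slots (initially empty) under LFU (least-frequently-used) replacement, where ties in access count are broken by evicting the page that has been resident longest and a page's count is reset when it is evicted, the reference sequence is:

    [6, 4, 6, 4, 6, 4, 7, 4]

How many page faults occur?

6: miss, frames {6}
4: miss, frames {6,4}
6: hit
4: hit
6: hit
4: hit
7: miss, evict 6, frames {4,7}
4: hit
Page faults: 3.

3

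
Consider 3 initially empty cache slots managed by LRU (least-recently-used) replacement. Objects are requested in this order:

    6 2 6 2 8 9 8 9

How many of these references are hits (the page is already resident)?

6 -> miss, frames [6]
2 -> miss, frames [6, 2]
6 -> hit
2 -> hit
8 -> miss, frames [6, 2, 8]
9 -> miss, evict 6, frames [2, 8, 9]
8 -> hit
9 -> hit
Hits: 4.

4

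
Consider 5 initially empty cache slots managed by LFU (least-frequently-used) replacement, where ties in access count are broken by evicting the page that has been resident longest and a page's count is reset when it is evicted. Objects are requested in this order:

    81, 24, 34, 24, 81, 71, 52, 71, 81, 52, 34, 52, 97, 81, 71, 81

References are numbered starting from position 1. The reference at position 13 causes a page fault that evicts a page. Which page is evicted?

24

pos 1: 81: miss, frames (81)
pos 2: 24: miss, frames (81 24)
pos 3: 34: miss, frames (81 24 34)
pos 4: 24: hit
pos 5: 81: hit
pos 6: 71: miss, frames (81 24 34 71)
pos 7: 52: miss, frames (81 24 34 71 52)
pos 8: 71: hit
pos 9: 81: hit
pos 10: 52: hit
pos 11: 34: hit
pos 12: 52: hit
pos 13: 97: miss, evict 24, frames (81 34 71 52 97)
At position 13, page 24 is evicted.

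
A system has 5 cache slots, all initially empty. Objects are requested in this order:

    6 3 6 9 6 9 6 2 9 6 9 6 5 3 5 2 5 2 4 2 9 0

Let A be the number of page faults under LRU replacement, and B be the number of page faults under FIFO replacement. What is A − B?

Under LRU: F F . F . . . F . . . . F . . . . . F . F F → 8 faults.
Under FIFO: F F . F . . . F . . . . F . . . . . F . . F → 7 faults.
A − B = 8 − 7 = 1.

1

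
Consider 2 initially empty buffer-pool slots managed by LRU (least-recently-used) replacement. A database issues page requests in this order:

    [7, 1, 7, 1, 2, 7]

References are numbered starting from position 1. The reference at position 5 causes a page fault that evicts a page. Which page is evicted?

pos 1: 7: fault, frames [7]
pos 2: 1: fault, frames [7, 1]
pos 3: 7: hit
pos 4: 1: hit
pos 5: 2: fault, evict 7, frames [1, 2]
At position 5, page 7 is evicted.

7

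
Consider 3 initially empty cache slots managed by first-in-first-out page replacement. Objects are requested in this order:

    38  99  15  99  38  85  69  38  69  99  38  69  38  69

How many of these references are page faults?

7

38 → miss, frames [38]
99 → miss, frames [38, 99]
15 → miss, frames [38, 99, 15]
99 → hit
38 → hit
85 → miss, evict 38, frames [99, 15, 85]
69 → miss, evict 99, frames [15, 85, 69]
38 → miss, evict 15, frames [85, 69, 38]
69 → hit
99 → miss, evict 85, frames [69, 38, 99]
38 → hit
69 → hit
38 → hit
69 → hit
Page faults: 7.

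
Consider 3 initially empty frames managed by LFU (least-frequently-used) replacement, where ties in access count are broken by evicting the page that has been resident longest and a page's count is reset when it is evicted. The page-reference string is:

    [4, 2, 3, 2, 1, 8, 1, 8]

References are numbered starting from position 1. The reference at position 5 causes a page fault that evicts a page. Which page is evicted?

4

pos 1: 4: fault, frames (4)
pos 2: 2: fault, frames (4 2)
pos 3: 3: fault, frames (4 2 3)
pos 4: 2: hit
pos 5: 1: fault, evict 4, frames (2 3 1)
At position 5, page 4 is evicted.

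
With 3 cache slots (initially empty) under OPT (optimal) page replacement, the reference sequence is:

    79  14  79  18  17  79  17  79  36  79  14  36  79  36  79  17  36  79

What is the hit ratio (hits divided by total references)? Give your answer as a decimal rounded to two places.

0.67

79: miss, frames {79}
14: miss, frames {79,14}
79: hit
18: miss, frames {79,14,18}
17: miss, evict 18, frames {79,14,17}
79: hit
17: hit
79: hit
36: miss, evict 17, frames {79,14,36}
79: hit
14: hit
36: hit
79: hit
36: hit
79: hit
17: miss, evict 14, frames {79,36,17}
36: hit
79: hit
Hits: 12 of 18 references → 12/18 = 0.6667.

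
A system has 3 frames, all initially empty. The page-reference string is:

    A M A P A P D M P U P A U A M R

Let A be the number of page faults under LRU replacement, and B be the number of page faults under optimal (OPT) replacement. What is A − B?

Under LRU: F F . F . . F F . F . F . . F F → 9 faults.
Under OPT: F F . F . . F . . F . F . . . F → 7 faults.
A − B = 9 − 7 = 2.

2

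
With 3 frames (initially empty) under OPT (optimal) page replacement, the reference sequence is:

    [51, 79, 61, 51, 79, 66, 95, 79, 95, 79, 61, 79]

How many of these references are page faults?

5

51 -> fault, frames [51]
79 -> fault, frames [51, 79]
61 -> fault, frames [51, 79, 61]
51 -> hit
79 -> hit
66 -> fault, evict 51, frames [79, 61, 66]
95 -> fault, evict 66, frames [79, 61, 95]
79 -> hit
95 -> hit
79 -> hit
61 -> hit
79 -> hit
Page faults: 5.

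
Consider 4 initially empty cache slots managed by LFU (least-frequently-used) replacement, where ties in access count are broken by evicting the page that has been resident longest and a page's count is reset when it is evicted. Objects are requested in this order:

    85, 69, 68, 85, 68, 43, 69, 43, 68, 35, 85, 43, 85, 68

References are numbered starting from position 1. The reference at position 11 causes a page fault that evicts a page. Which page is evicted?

pos 1: 85: fault, frames (85)
pos 2: 69: fault, frames (85 69)
pos 3: 68: fault, frames (85 69 68)
pos 4: 85: hit
pos 5: 68: hit
pos 6: 43: fault, frames (85 69 68 43)
pos 7: 69: hit
pos 8: 43: hit
pos 9: 68: hit
pos 10: 35: fault, evict 85, frames (69 68 43 35)
pos 11: 85: fault, evict 35, frames (69 68 43 85)
At position 11, page 35 is evicted.

35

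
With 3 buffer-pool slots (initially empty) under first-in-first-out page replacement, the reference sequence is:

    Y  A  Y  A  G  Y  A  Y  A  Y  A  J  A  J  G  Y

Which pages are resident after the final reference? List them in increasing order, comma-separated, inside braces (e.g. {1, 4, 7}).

{G, J, Y}

Y → miss, frames (Y)
A → miss, frames (Y A)
Y → hit
A → hit
G → miss, frames (Y A G)
Y → hit
A → hit
Y → hit
A → hit
Y → hit
A → hit
J → miss, evict Y, frames (A G J)
A → hit
J → hit
G → hit
Y → miss, evict A, frames (G J Y)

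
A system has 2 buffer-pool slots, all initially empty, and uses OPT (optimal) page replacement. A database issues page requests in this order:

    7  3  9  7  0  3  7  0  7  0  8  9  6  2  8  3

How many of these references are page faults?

11

7 -> miss, frames (7)
3 -> miss, frames (7 3)
9 -> miss, evict 3, frames (7 9)
7 -> hit
0 -> miss, evict 9, frames (7 0)
3 -> miss, evict 0, frames (7 3)
7 -> hit
0 -> miss, evict 3, frames (7 0)
7 -> hit
0 -> hit
8 -> miss, evict 0, frames (7 8)
9 -> miss, evict 7, frames (8 9)
6 -> miss, evict 9, frames (8 6)
2 -> miss, evict 6, frames (8 2)
8 -> hit
3 -> miss, evict 2, frames (8 3)
Page faults: 11.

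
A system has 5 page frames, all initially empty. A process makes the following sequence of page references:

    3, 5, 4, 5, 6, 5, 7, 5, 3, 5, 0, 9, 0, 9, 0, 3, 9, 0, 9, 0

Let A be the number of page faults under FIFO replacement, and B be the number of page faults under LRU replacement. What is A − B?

1

Under FIFO: F F F . F . F . . . F F . . . F . . . . → 8 faults.
Under LRU: F F F . F . F . . . F F . . . . . . . . → 7 faults.
A − B = 8 − 7 = 1.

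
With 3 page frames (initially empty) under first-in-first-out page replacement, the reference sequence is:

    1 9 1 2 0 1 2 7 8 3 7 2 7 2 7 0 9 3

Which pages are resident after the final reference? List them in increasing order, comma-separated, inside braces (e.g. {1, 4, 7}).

1 -> fault, frames (1)
9 -> fault, frames (1 9)
1 -> hit
2 -> fault, frames (1 9 2)
0 -> fault, evict 1, frames (9 2 0)
1 -> fault, evict 9, frames (2 0 1)
2 -> hit
7 -> fault, evict 2, frames (0 1 7)
8 -> fault, evict 0, frames (1 7 8)
3 -> fault, evict 1, frames (7 8 3)
7 -> hit
2 -> fault, evict 7, frames (8 3 2)
7 -> fault, evict 8, frames (3 2 7)
2 -> hit
7 -> hit
0 -> fault, evict 3, frames (2 7 0)
9 -> fault, evict 2, frames (7 0 9)
3 -> fault, evict 7, frames (0 9 3)

{0, 3, 9}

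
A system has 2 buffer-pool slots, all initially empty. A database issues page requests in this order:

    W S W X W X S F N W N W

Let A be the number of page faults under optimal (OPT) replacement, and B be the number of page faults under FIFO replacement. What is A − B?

-2

Under OPT: F F . F . . F F F . . . → 6 faults.
Under FIFO: F F . F F . F F F F . . → 8 faults.
A − B = 6 − 8 = -2.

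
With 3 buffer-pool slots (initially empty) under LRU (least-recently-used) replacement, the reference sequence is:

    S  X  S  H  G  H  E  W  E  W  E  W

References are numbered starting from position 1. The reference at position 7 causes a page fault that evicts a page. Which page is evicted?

S

pos 1: S: fault, frames [S]
pos 2: X: fault, frames [S, X]
pos 3: S: hit
pos 4: H: fault, frames [X, S, H]
pos 5: G: fault, evict X, frames [S, H, G]
pos 6: H: hit
pos 7: E: fault, evict S, frames [G, H, E]
At position 7, page S is evicted.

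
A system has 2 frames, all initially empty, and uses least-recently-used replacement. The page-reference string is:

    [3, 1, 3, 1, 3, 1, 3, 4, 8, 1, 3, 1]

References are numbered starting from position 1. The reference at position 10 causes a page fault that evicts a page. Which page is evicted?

4

pos 1: 3 → fault, frames [3]
pos 2: 1 → fault, frames [3, 1]
pos 3: 3 → hit
pos 4: 1 → hit
pos 5: 3 → hit
pos 6: 1 → hit
pos 7: 3 → hit
pos 8: 4 → fault, evict 1, frames [3, 4]
pos 9: 8 → fault, evict 3, frames [4, 8]
pos 10: 1 → fault, evict 4, frames [8, 1]
At position 10, page 4 is evicted.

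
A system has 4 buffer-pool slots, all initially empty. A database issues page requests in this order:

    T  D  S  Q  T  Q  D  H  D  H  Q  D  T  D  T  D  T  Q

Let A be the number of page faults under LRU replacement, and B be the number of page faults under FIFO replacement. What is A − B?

Under LRU: F F F F . . . F . . . . . . . . . . → 5 faults.
Under FIFO: F F F F . . . F . . . . F F . . . . → 7 faults.
A − B = 5 − 7 = -2.

-2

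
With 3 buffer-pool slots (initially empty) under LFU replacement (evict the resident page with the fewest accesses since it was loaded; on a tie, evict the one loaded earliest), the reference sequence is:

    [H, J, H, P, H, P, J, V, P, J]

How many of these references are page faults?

H: fault, frames [H]
J: fault, frames [H, J]
H: hit
P: fault, frames [H, J, P]
H: hit
P: hit
J: hit
V: fault, evict J, frames [H, P, V]
P: hit
J: fault, evict V, frames [H, P, J]
Page faults: 5.

5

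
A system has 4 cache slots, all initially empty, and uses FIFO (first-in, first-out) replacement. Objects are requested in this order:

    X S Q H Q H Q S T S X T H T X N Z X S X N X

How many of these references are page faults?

9

X → miss, frames {X}
S → miss, frames {X,S}
Q → miss, frames {X,S,Q}
H → miss, frames {X,S,Q,H}
Q → hit
H → hit
Q → hit
S → hit
T → miss, evict X, frames {S,Q,H,T}
S → hit
X → miss, evict S, frames {Q,H,T,X}
T → hit
H → hit
T → hit
X → hit
N → miss, evict Q, frames {H,T,X,N}
Z → miss, evict H, frames {T,X,N,Z}
X → hit
S → miss, evict T, frames {X,N,Z,S}
X → hit
N → hit
X → hit
Page faults: 9.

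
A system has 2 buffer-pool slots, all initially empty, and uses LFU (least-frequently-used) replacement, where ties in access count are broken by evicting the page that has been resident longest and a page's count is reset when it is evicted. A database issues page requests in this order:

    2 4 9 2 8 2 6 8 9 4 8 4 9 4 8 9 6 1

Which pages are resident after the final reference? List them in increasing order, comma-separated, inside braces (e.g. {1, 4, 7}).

{1, 2}

2 → miss, frames (2)
4 → miss, frames (2 4)
9 → miss, evict 2, frames (4 9)
2 → miss, evict 4, frames (9 2)
8 → miss, evict 9, frames (2 8)
2 → hit
6 → miss, evict 8, frames (2 6)
8 → miss, evict 6, frames (2 8)
9 → miss, evict 8, frames (2 9)
4 → miss, evict 9, frames (2 4)
8 → miss, evict 4, frames (2 8)
4 → miss, evict 8, frames (2 4)
9 → miss, evict 4, frames (2 9)
4 → miss, evict 9, frames (2 4)
8 → miss, evict 4, frames (2 8)
9 → miss, evict 8, frames (2 9)
6 → miss, evict 9, frames (2 6)
1 → miss, evict 6, frames (2 1)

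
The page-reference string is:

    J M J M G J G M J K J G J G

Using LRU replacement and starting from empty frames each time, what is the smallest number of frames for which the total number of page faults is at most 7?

f=1: 14 faults
f=2: 8 faults
f=3: 5 faults
f=4: 4 faults
Smallest f with faults ≤ 7 is 3.

3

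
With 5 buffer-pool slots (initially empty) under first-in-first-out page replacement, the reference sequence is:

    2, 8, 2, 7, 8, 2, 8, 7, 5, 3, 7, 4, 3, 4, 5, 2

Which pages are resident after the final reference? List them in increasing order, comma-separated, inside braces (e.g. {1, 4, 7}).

2: miss, frames [2]
8: miss, frames [2, 8]
2: hit
7: miss, frames [2, 8, 7]
8: hit
2: hit
8: hit
7: hit
5: miss, frames [2, 8, 7, 5]
3: miss, frames [2, 8, 7, 5, 3]
7: hit
4: miss, evict 2, frames [8, 7, 5, 3, 4]
3: hit
4: hit
5: hit
2: miss, evict 8, frames [7, 5, 3, 4, 2]

{2, 3, 4, 5, 7}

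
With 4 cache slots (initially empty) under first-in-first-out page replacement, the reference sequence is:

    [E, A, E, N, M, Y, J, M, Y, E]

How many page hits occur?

3

E -> fault, frames [E]
A -> fault, frames [E, A]
E -> hit
N -> fault, frames [E, A, N]
M -> fault, frames [E, A, N, M]
Y -> fault, evict E, frames [A, N, M, Y]
J -> fault, evict A, frames [N, M, Y, J]
M -> hit
Y -> hit
E -> fault, evict N, frames [M, Y, J, E]
Hits: 3.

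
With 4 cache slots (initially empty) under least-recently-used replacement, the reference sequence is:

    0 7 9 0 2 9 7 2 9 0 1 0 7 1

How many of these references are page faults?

6

0 -> fault, frames (0)
7 -> fault, frames (0 7)
9 -> fault, frames (0 7 9)
0 -> hit
2 -> fault, frames (7 9 0 2)
9 -> hit
7 -> hit
2 -> hit
9 -> hit
0 -> hit
1 -> fault, evict 7, frames (2 9 0 1)
0 -> hit
7 -> fault, evict 2, frames (9 1 0 7)
1 -> hit
Page faults: 6.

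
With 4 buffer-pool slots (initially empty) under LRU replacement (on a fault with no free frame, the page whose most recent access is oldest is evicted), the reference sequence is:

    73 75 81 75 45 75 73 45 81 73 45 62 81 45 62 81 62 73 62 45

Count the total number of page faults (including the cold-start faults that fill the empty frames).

73: miss, frames {73}
75: miss, frames {73,75}
81: miss, frames {73,75,81}
75: hit
45: miss, frames {73,81,75,45}
75: hit
73: hit
45: hit
81: hit
73: hit
45: hit
62: miss, evict 75, frames {81,73,45,62}
81: hit
45: hit
62: hit
81: hit
62: hit
73: hit
62: hit
45: hit
Page faults: 5.

5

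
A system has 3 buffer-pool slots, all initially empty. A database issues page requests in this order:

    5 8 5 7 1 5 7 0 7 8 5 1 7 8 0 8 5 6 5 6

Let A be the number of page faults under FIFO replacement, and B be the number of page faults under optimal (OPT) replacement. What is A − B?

Under FIFO: F F . F F F . F F F F F F F F . F F . . → 15 faults.
Under OPT: F F . F F . . F . F . F . . F . F F . . → 10 faults.
A − B = 15 − 10 = 5.

5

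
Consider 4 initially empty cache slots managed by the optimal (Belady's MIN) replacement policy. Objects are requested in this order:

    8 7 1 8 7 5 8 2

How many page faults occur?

5

8 → fault, frames [8]
7 → fault, frames [8, 7]
1 → fault, frames [8, 7, 1]
8 → hit
7 → hit
5 → fault, frames [8, 7, 1, 5]
8 → hit
2 → fault, evict 5, frames [8, 7, 1, 2]
Page faults: 5.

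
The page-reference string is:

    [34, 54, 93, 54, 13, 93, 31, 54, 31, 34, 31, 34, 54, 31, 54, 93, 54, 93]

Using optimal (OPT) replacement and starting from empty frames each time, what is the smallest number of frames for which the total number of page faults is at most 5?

4

f=1: 18 faults
f=2: 9 faults
f=3: 7 faults
f=4: 5 faults
f=5: 5 faults
Smallest f with faults ≤ 5 is 4.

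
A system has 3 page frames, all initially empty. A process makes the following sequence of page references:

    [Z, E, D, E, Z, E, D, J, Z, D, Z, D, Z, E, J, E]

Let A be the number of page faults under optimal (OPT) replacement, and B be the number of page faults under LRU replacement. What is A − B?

-2

Under OPT: F F F . . . . F . . . . . F . . → 5 faults.
Under LRU: F F F . . . . F F . . . . F F . → 7 faults.
A − B = 5 − 7 = -2.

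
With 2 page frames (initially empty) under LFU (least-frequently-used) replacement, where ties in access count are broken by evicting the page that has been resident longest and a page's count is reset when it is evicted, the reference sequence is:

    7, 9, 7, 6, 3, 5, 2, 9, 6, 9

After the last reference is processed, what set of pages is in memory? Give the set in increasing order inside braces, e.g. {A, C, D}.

7: fault, frames [7]
9: fault, frames [7, 9]
7: hit
6: fault, evict 9, frames [7, 6]
3: fault, evict 6, frames [7, 3]
5: fault, evict 3, frames [7, 5]
2: fault, evict 5, frames [7, 2]
9: fault, evict 2, frames [7, 9]
6: fault, evict 9, frames [7, 6]
9: fault, evict 6, frames [7, 9]

{7, 9}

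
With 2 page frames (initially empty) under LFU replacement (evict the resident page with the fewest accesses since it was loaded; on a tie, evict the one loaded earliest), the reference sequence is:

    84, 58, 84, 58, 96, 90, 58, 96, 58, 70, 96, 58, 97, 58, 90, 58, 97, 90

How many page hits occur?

7

84: fault, frames {84}
58: fault, frames {84,58}
84: hit
58: hit
96: fault, evict 84, frames {58,96}
90: fault, evict 96, frames {58,90}
58: hit
96: fault, evict 90, frames {58,96}
58: hit
70: fault, evict 96, frames {58,70}
96: fault, evict 70, frames {58,96}
58: hit
97: fault, evict 96, frames {58,97}
58: hit
90: fault, evict 97, frames {58,90}
58: hit
97: fault, evict 90, frames {58,97}
90: fault, evict 97, frames {58,90}
Hits: 7.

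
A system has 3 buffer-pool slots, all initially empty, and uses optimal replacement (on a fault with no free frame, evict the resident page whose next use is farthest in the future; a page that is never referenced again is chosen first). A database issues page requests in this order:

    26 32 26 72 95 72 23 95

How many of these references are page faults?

5

26: fault, frames {26}
32: fault, frames {26,32}
26: hit
72: fault, frames {26,32,72}
95: fault, evict 32, frames {26,72,95}
72: hit
23: fault, evict 72, frames {26,95,23}
95: hit
Page faults: 5.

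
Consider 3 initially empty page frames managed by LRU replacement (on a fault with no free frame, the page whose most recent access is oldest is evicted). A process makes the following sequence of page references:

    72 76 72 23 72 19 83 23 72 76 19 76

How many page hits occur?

3

72 -> miss, frames (72)
76 -> miss, frames (72 76)
72 -> hit
23 -> miss, frames (76 72 23)
72 -> hit
19 -> miss, evict 76, frames (23 72 19)
83 -> miss, evict 23, frames (72 19 83)
23 -> miss, evict 72, frames (19 83 23)
72 -> miss, evict 19, frames (83 23 72)
76 -> miss, evict 83, frames (23 72 76)
19 -> miss, evict 23, frames (72 76 19)
76 -> hit
Hits: 3.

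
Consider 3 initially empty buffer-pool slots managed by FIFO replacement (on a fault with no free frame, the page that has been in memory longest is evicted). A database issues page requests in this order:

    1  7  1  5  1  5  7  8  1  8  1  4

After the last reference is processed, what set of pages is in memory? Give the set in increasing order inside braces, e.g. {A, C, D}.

1: miss, frames {1}
7: miss, frames {1,7}
1: hit
5: miss, frames {1,7,5}
1: hit
5: hit
7: hit
8: miss, evict 1, frames {7,5,8}
1: miss, evict 7, frames {5,8,1}
8: hit
1: hit
4: miss, evict 5, frames {8,1,4}

{1, 4, 8}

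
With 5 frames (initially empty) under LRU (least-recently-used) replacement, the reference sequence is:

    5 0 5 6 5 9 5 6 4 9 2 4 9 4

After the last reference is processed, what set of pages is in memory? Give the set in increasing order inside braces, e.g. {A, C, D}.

5: miss, frames [5]
0: miss, frames [5, 0]
5: hit
6: miss, frames [0, 5, 6]
5: hit
9: miss, frames [0, 6, 5, 9]
5: hit
6: hit
4: miss, frames [0, 9, 5, 6, 4]
9: hit
2: miss, evict 0, frames [5, 6, 4, 9, 2]
4: hit
9: hit
4: hit

{2, 4, 5, 6, 9}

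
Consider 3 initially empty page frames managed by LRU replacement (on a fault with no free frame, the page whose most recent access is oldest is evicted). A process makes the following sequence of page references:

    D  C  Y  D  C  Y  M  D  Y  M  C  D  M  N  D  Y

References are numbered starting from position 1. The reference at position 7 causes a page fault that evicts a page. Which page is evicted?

D

pos 1: D: miss, frames [D]
pos 2: C: miss, frames [D, C]
pos 3: Y: miss, frames [D, C, Y]
pos 4: D: hit
pos 5: C: hit
pos 6: Y: hit
pos 7: M: miss, evict D, frames [C, Y, M]
At position 7, page D is evicted.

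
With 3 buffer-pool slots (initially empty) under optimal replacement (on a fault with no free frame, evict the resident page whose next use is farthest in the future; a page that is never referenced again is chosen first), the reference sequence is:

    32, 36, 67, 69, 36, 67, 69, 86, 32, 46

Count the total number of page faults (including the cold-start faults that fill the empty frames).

32 → fault, frames [32]
36 → fault, frames [32, 36]
67 → fault, frames [32, 36, 67]
69 → fault, evict 32, frames [36, 67, 69]
36 → hit
67 → hit
69 → hit
86 → fault, evict 69, frames [36, 67, 86]
32 → fault, evict 86, frames [36, 67, 32]
46 → fault, evict 32, frames [36, 67, 46]
Page faults: 7.

7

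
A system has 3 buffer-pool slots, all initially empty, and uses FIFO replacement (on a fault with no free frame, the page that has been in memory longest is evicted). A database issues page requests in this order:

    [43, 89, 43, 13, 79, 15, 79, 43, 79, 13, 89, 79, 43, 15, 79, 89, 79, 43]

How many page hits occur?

43 → fault, frames (43)
89 → fault, frames (43 89)
43 → hit
13 → fault, frames (43 89 13)
79 → fault, evict 43, frames (89 13 79)
15 → fault, evict 89, frames (13 79 15)
79 → hit
43 → fault, evict 13, frames (79 15 43)
79 → hit
13 → fault, evict 79, frames (15 43 13)
89 → fault, evict 15, frames (43 13 89)
79 → fault, evict 43, frames (13 89 79)
43 → fault, evict 13, frames (89 79 43)
15 → fault, evict 89, frames (79 43 15)
79 → hit
89 → fault, evict 79, frames (43 15 89)
79 → fault, evict 43, frames (15 89 79)
43 → fault, evict 15, frames (89 79 43)
Hits: 4.

4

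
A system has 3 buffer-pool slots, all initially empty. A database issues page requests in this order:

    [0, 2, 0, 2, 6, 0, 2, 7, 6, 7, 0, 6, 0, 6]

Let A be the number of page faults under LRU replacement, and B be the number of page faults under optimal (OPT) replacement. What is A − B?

2

Under LRU: F F . . F . . F F . F . . . → 6 faults.
Under OPT: F F . . F . . F . . . . . . → 4 faults.
A − B = 6 − 4 = 2.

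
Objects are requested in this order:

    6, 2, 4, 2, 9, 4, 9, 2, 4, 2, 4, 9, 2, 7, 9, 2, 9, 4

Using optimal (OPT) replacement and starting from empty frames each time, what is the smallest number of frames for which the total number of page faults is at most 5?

f=1: 18 faults
f=2: 9 faults
f=3: 6 faults
f=4: 5 faults
f=5: 5 faults
Smallest f with faults ≤ 5 is 4.

4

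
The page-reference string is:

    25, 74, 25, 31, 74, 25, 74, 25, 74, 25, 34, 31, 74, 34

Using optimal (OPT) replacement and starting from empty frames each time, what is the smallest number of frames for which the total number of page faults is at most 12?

2

f=1: 14 faults
f=2: 7 faults
f=3: 4 faults
f=4: 4 faults
Smallest f with faults ≤ 12 is 2.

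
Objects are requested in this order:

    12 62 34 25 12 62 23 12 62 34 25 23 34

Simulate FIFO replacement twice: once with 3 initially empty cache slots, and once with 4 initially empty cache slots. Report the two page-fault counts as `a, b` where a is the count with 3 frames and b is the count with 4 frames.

3 frames: F F F F F F F . . F F . . → 9 faults.
4 frames: F F F F . . F F F F F F . → 10 faults.
10 > 9: adding a frame increased faults — Belady's anomaly.

9, 10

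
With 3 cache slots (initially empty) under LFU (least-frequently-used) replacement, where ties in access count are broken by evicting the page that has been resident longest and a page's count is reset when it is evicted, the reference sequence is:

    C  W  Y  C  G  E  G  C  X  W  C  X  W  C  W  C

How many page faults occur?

9

C -> miss, frames [C]
W -> miss, frames [C, W]
Y -> miss, frames [C, W, Y]
C -> hit
G -> miss, evict W, frames [C, Y, G]
E -> miss, evict Y, frames [C, G, E]
G -> hit
C -> hit
X -> miss, evict E, frames [C, G, X]
W -> miss, evict X, frames [C, G, W]
C -> hit
X -> miss, evict W, frames [C, G, X]
W -> miss, evict X, frames [C, G, W]
C -> hit
W -> hit
C -> hit
Page faults: 9.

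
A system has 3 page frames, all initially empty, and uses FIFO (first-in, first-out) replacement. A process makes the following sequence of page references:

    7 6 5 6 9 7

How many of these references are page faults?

7 -> fault, frames (7)
6 -> fault, frames (7 6)
5 -> fault, frames (7 6 5)
6 -> hit
9 -> fault, evict 7, frames (6 5 9)
7 -> fault, evict 6, frames (5 9 7)
Page faults: 5.

5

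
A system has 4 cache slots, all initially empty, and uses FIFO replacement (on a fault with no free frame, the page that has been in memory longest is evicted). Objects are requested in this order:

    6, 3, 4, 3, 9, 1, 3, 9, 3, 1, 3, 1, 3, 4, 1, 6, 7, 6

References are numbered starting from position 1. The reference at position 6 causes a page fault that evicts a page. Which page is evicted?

pos 1: 6 -> fault, frames (6)
pos 2: 3 -> fault, frames (6 3)
pos 3: 4 -> fault, frames (6 3 4)
pos 4: 3 -> hit
pos 5: 9 -> fault, frames (6 3 4 9)
pos 6: 1 -> fault, evict 6, frames (3 4 9 1)
At position 6, page 6 is evicted.

6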